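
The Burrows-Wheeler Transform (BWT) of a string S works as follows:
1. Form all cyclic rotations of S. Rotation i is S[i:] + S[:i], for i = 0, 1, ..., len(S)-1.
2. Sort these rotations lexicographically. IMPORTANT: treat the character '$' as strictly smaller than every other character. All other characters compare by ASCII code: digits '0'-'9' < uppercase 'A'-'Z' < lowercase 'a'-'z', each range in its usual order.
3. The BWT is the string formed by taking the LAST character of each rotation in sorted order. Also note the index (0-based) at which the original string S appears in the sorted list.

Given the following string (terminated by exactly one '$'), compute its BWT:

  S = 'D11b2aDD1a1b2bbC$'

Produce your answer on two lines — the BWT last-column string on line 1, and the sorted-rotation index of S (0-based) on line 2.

All 17 rotations (rotation i = S[i:]+S[:i]):
  rot[0] = D11b2aDD1a1b2bbC$
  rot[1] = 11b2aDD1a1b2bbC$D
  rot[2] = 1b2aDD1a1b2bbC$D1
  rot[3] = b2aDD1a1b2bbC$D11
  rot[4] = 2aDD1a1b2bbC$D11b
  rot[5] = aDD1a1b2bbC$D11b2
  rot[6] = DD1a1b2bbC$D11b2a
  rot[7] = D1a1b2bbC$D11b2aD
  rot[8] = 1a1b2bbC$D11b2aDD
  rot[9] = a1b2bbC$D11b2aDD1
  rot[10] = 1b2bbC$D11b2aDD1a
  rot[11] = b2bbC$D11b2aDD1a1
  rot[12] = 2bbC$D11b2aDD1a1b
  rot[13] = bbC$D11b2aDD1a1b2
  rot[14] = bC$D11b2aDD1a1b2b
  rot[15] = C$D11b2aDD1a1b2bb
  rot[16] = $D11b2aDD1a1b2bbC
Sorted (with $ < everything):
  sorted[0] = $D11b2aDD1a1b2bbC  (last char: 'C')
  sorted[1] = 11b2aDD1a1b2bbC$D  (last char: 'D')
  sorted[2] = 1a1b2bbC$D11b2aDD  (last char: 'D')
  sorted[3] = 1b2aDD1a1b2bbC$D1  (last char: '1')
  sorted[4] = 1b2bbC$D11b2aDD1a  (last char: 'a')
  sorted[5] = 2aDD1a1b2bbC$D11b  (last char: 'b')
  sorted[6] = 2bbC$D11b2aDD1a1b  (last char: 'b')
  sorted[7] = C$D11b2aDD1a1b2bb  (last char: 'b')
  sorted[8] = D11b2aDD1a1b2bbC$  (last char: '$')
  sorted[9] = D1a1b2bbC$D11b2aD  (last char: 'D')
  sorted[10] = DD1a1b2bbC$D11b2a  (last char: 'a')
  sorted[11] = a1b2bbC$D11b2aDD1  (last char: '1')
  sorted[12] = aDD1a1b2bbC$D11b2  (last char: '2')
  sorted[13] = b2aDD1a1b2bbC$D11  (last char: '1')
  sorted[14] = b2bbC$D11b2aDD1a1  (last char: '1')
  sorted[15] = bC$D11b2aDD1a1b2b  (last char: 'b')
  sorted[16] = bbC$D11b2aDD1a1b2  (last char: '2')
Last column: CDD1abbb$Da1211b2
Original string S is at sorted index 8

Answer: CDD1abbb$Da1211b2
8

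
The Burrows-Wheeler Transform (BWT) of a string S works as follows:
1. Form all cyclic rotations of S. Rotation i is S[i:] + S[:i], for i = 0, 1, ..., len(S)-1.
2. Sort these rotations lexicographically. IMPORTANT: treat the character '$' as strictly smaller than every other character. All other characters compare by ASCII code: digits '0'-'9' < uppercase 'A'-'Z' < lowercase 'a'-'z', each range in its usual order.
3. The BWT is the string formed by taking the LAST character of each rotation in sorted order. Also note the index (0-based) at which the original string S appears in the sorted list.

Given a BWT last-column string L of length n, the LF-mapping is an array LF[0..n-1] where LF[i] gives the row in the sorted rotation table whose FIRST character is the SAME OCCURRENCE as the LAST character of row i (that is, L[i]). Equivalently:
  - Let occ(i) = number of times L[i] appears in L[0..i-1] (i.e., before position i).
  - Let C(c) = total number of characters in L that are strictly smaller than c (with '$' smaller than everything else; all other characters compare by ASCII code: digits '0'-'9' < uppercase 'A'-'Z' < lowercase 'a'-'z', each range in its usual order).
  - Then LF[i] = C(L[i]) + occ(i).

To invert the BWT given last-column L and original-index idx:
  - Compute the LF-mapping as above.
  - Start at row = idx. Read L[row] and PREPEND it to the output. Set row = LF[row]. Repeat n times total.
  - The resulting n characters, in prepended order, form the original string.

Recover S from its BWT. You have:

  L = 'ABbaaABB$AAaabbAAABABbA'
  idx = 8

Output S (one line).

LF mapping: 1 10 19 15 16 2 11 12 0 3 4 17 18 20 21 5 6 7 13 8 14 22 9
Walk LF starting at row 8, prepending L[row]:
  step 1: row=8, L[8]='$', prepend. Next row=LF[8]=0
  step 2: row=0, L[0]='A', prepend. Next row=LF[0]=1
  step 3: row=1, L[1]='B', prepend. Next row=LF[1]=10
  step 4: row=10, L[10]='A', prepend. Next row=LF[10]=4
  step 5: row=4, L[4]='a', prepend. Next row=LF[4]=16
  step 6: row=16, L[16]='A', prepend. Next row=LF[16]=6
  step 7: row=6, L[6]='B', prepend. Next row=LF[6]=11
  step 8: row=11, L[11]='a', prepend. Next row=LF[11]=17
  step 9: row=17, L[17]='A', prepend. Next row=LF[17]=7
  step 10: row=7, L[7]='B', prepend. Next row=LF[7]=12
  step 11: row=12, L[12]='a', prepend. Next row=LF[12]=18
  step 12: row=18, L[18]='B', prepend. Next row=LF[18]=13
  step 13: row=13, L[13]='b', prepend. Next row=LF[13]=20
  step 14: row=20, L[20]='B', prepend. Next row=LF[20]=14
  step 15: row=14, L[14]='b', prepend. Next row=LF[14]=21
  step 16: row=21, L[21]='b', prepend. Next row=LF[21]=22
  step 17: row=22, L[22]='A', prepend. Next row=LF[22]=9
  step 18: row=9, L[9]='A', prepend. Next row=LF[9]=3
  step 19: row=3, L[3]='a', prepend. Next row=LF[3]=15
  step 20: row=15, L[15]='A', prepend. Next row=LF[15]=5
  step 21: row=5, L[5]='A', prepend. Next row=LF[5]=2
  step 22: row=2, L[2]='b', prepend. Next row=LF[2]=19
  step 23: row=19, L[19]='A', prepend. Next row=LF[19]=8
Reversed output: AbAAaAAbbBbBaBAaBAaABA$

Answer: AbAAaAAbbBbBaBAaBAaABA$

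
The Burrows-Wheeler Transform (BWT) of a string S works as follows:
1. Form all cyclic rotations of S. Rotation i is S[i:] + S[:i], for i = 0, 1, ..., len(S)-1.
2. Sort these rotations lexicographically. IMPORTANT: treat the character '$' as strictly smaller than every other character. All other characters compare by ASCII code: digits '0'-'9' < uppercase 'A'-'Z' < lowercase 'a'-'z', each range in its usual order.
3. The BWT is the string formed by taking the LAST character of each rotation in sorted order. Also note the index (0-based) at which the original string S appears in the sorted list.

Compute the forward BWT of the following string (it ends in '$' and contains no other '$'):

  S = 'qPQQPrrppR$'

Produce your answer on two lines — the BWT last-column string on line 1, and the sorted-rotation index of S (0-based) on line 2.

All 11 rotations (rotation i = S[i:]+S[:i]):
  rot[0] = qPQQPrrppR$
  rot[1] = PQQPrrppR$q
  rot[2] = QQPrrppR$qP
  rot[3] = QPrrppR$qPQ
  rot[4] = PrrppR$qPQQ
  rot[5] = rrppR$qPQQP
  rot[6] = rppR$qPQQPr
  rot[7] = ppR$qPQQPrr
  rot[8] = pR$qPQQPrrp
  rot[9] = R$qPQQPrrpp
  rot[10] = $qPQQPrrppR
Sorted (with $ < everything):
  sorted[0] = $qPQQPrrppR  (last char: 'R')
  sorted[1] = PQQPrrppR$q  (last char: 'q')
  sorted[2] = PrrppR$qPQQ  (last char: 'Q')
  sorted[3] = QPrrppR$qPQ  (last char: 'Q')
  sorted[4] = QQPrrppR$qP  (last char: 'P')
  sorted[5] = R$qPQQPrrpp  (last char: 'p')
  sorted[6] = pR$qPQQPrrp  (last char: 'p')
  sorted[7] = ppR$qPQQPrr  (last char: 'r')
  sorted[8] = qPQQPrrppR$  (last char: '$')
  sorted[9] = rppR$qPQQPr  (last char: 'r')
  sorted[10] = rrppR$qPQQP  (last char: 'P')
Last column: RqQQPppr$rP
Original string S is at sorted index 8

Answer: RqQQPppr$rP
8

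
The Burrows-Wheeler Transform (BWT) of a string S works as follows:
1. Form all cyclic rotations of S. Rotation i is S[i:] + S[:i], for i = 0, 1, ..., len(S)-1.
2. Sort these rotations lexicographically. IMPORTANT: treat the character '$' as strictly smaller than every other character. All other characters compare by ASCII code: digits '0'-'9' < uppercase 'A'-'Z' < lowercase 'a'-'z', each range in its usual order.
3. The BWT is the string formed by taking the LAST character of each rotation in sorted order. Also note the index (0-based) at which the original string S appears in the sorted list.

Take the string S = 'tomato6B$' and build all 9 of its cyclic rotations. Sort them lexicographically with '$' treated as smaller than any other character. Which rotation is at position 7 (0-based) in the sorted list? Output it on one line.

All 9 rotations (rotation i = S[i:]+S[:i]):
  rot[0] = tomato6B$
  rot[1] = omato6B$t
  rot[2] = mato6B$to
  rot[3] = ato6B$tom
  rot[4] = to6B$toma
  rot[5] = o6B$tomat
  rot[6] = 6B$tomato
  rot[7] = B$tomato6
  rot[8] = $tomato6B
Sorted (with $ < everything):
  sorted[0] = $tomato6B
  sorted[1] = 6B$tomato
  sorted[2] = B$tomato6
  sorted[3] = ato6B$tom
  sorted[4] = mato6B$to
  sorted[5] = o6B$tomat
  sorted[6] = omato6B$t
  sorted[7] = to6B$toma
  sorted[8] = tomato6B$
sorted[7] = to6B$toma

Answer: to6B$toma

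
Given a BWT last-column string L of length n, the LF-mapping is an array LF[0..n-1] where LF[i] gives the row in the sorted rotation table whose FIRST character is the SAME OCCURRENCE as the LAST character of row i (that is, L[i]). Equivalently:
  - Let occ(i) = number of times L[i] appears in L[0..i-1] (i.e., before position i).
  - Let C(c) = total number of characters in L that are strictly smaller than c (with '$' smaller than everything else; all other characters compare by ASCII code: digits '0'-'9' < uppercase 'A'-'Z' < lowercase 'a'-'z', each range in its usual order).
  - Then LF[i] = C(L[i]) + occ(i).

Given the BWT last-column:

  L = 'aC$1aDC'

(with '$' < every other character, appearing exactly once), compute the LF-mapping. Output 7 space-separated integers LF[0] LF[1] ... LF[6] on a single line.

Answer: 5 2 0 1 6 4 3

Derivation:
Char counts: '$':1, '1':1, 'C':2, 'D':1, 'a':2
C (first-col start): C('$')=0, C('1')=1, C('C')=2, C('D')=4, C('a')=5
L[0]='a': occ=0, LF[0]=C('a')+0=5+0=5
L[1]='C': occ=0, LF[1]=C('C')+0=2+0=2
L[2]='$': occ=0, LF[2]=C('$')+0=0+0=0
L[3]='1': occ=0, LF[3]=C('1')+0=1+0=1
L[4]='a': occ=1, LF[4]=C('a')+1=5+1=6
L[5]='D': occ=0, LF[5]=C('D')+0=4+0=4
L[6]='C': occ=1, LF[6]=C('C')+1=2+1=3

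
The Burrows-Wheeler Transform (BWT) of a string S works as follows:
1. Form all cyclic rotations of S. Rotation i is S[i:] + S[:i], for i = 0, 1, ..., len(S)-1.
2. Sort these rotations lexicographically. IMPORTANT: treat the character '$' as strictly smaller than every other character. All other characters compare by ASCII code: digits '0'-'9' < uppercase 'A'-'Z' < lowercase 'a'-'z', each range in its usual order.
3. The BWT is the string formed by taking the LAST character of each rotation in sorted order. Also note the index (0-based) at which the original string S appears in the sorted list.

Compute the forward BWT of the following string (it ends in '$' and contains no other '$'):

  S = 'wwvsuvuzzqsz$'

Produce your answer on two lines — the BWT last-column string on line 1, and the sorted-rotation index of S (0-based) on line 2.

Answer: zzvqsvwuw$szu
9

Derivation:
All 13 rotations (rotation i = S[i:]+S[:i]):
  rot[0] = wwvsuvuzzqsz$
  rot[1] = wvsuvuzzqsz$w
  rot[2] = vsuvuzzqsz$ww
  rot[3] = suvuzzqsz$wwv
  rot[4] = uvuzzqsz$wwvs
  rot[5] = vuzzqsz$wwvsu
  rot[6] = uzzqsz$wwvsuv
  rot[7] = zzqsz$wwvsuvu
  rot[8] = zqsz$wwvsuvuz
  rot[9] = qsz$wwvsuvuzz
  rot[10] = sz$wwvsuvuzzq
  rot[11] = z$wwvsuvuzzqs
  rot[12] = $wwvsuvuzzqsz
Sorted (with $ < everything):
  sorted[0] = $wwvsuvuzzqsz  (last char: 'z')
  sorted[1] = qsz$wwvsuvuzz  (last char: 'z')
  sorted[2] = suvuzzqsz$wwv  (last char: 'v')
  sorted[3] = sz$wwvsuvuzzq  (last char: 'q')
  sorted[4] = uvuzzqsz$wwvs  (last char: 's')
  sorted[5] = uzzqsz$wwvsuv  (last char: 'v')
  sorted[6] = vsuvuzzqsz$ww  (last char: 'w')
  sorted[7] = vuzzqsz$wwvsu  (last char: 'u')
  sorted[8] = wvsuvuzzqsz$w  (last char: 'w')
  sorted[9] = wwvsuvuzzqsz$  (last char: '$')
  sorted[10] = z$wwvsuvuzzqs  (last char: 's')
  sorted[11] = zqsz$wwvsuvuz  (last char: 'z')
  sorted[12] = zzqsz$wwvsuvu  (last char: 'u')
Last column: zzvqsvwuw$szu
Original string S is at sorted index 9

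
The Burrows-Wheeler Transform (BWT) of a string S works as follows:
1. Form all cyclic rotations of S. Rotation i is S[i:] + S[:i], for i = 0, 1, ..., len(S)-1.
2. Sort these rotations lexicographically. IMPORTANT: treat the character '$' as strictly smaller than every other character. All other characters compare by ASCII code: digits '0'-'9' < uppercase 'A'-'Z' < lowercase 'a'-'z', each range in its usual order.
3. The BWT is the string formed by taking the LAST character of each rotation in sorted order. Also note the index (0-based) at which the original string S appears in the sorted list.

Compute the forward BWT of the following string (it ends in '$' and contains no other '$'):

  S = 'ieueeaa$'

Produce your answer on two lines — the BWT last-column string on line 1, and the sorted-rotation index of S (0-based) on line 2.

Answer: aaeeui$e
6

Derivation:
All 8 rotations (rotation i = S[i:]+S[:i]):
  rot[0] = ieueeaa$
  rot[1] = eueeaa$i
  rot[2] = ueeaa$ie
  rot[3] = eeaa$ieu
  rot[4] = eaa$ieue
  rot[5] = aa$ieuee
  rot[6] = a$ieueea
  rot[7] = $ieueeaa
Sorted (with $ < everything):
  sorted[0] = $ieueeaa  (last char: 'a')
  sorted[1] = a$ieueea  (last char: 'a')
  sorted[2] = aa$ieuee  (last char: 'e')
  sorted[3] = eaa$ieue  (last char: 'e')
  sorted[4] = eeaa$ieu  (last char: 'u')
  sorted[5] = eueeaa$i  (last char: 'i')
  sorted[6] = ieueeaa$  (last char: '$')
  sorted[7] = ueeaa$ie  (last char: 'e')
Last column: aaeeui$e
Original string S is at sorted index 6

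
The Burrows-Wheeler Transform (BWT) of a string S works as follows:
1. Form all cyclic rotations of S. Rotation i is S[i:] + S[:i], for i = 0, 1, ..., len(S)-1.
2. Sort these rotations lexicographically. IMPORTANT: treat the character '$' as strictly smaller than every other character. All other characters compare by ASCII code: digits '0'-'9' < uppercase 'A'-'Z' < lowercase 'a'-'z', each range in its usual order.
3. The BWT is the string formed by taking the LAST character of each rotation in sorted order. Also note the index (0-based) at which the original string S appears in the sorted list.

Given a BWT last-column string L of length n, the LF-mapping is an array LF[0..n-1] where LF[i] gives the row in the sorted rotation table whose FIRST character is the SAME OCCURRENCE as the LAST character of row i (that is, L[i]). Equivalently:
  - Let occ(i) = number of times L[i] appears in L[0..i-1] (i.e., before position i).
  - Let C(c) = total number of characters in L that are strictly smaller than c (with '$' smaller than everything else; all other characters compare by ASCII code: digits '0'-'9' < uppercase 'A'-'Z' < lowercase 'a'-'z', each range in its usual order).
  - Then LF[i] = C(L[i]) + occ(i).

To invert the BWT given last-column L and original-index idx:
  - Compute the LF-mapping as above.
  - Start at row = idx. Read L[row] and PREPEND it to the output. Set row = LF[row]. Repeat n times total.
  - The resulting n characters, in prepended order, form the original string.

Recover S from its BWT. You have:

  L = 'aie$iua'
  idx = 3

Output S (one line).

Answer: eauiia$

Derivation:
LF mapping: 1 4 3 0 5 6 2
Walk LF starting at row 3, prepending L[row]:
  step 1: row=3, L[3]='$', prepend. Next row=LF[3]=0
  step 2: row=0, L[0]='a', prepend. Next row=LF[0]=1
  step 3: row=1, L[1]='i', prepend. Next row=LF[1]=4
  step 4: row=4, L[4]='i', prepend. Next row=LF[4]=5
  step 5: row=5, L[5]='u', prepend. Next row=LF[5]=6
  step 6: row=6, L[6]='a', prepend. Next row=LF[6]=2
  step 7: row=2, L[2]='e', prepend. Next row=LF[2]=3
Reversed output: eauiia$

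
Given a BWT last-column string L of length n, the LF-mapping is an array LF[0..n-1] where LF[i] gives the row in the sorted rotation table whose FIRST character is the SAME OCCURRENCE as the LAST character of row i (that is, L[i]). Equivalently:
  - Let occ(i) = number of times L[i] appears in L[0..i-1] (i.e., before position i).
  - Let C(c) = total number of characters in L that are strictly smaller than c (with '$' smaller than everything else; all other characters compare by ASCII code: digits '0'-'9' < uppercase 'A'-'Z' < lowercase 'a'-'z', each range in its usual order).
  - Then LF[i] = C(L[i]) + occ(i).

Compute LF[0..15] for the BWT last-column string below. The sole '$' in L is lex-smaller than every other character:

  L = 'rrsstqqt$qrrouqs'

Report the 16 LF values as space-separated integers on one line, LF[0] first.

Answer: 6 7 10 11 13 2 3 14 0 4 8 9 1 15 5 12

Derivation:
Char counts: '$':1, 'o':1, 'q':4, 'r':4, 's':3, 't':2, 'u':1
C (first-col start): C('$')=0, C('o')=1, C('q')=2, C('r')=6, C('s')=10, C('t')=13, C('u')=15
L[0]='r': occ=0, LF[0]=C('r')+0=6+0=6
L[1]='r': occ=1, LF[1]=C('r')+1=6+1=7
L[2]='s': occ=0, LF[2]=C('s')+0=10+0=10
L[3]='s': occ=1, LF[3]=C('s')+1=10+1=11
L[4]='t': occ=0, LF[4]=C('t')+0=13+0=13
L[5]='q': occ=0, LF[5]=C('q')+0=2+0=2
L[6]='q': occ=1, LF[6]=C('q')+1=2+1=3
L[7]='t': occ=1, LF[7]=C('t')+1=13+1=14
L[8]='$': occ=0, LF[8]=C('$')+0=0+0=0
L[9]='q': occ=2, LF[9]=C('q')+2=2+2=4
L[10]='r': occ=2, LF[10]=C('r')+2=6+2=8
L[11]='r': occ=3, LF[11]=C('r')+3=6+3=9
L[12]='o': occ=0, LF[12]=C('o')+0=1+0=1
L[13]='u': occ=0, LF[13]=C('u')+0=15+0=15
L[14]='q': occ=3, LF[14]=C('q')+3=2+3=5
L[15]='s': occ=2, LF[15]=C('s')+2=10+2=12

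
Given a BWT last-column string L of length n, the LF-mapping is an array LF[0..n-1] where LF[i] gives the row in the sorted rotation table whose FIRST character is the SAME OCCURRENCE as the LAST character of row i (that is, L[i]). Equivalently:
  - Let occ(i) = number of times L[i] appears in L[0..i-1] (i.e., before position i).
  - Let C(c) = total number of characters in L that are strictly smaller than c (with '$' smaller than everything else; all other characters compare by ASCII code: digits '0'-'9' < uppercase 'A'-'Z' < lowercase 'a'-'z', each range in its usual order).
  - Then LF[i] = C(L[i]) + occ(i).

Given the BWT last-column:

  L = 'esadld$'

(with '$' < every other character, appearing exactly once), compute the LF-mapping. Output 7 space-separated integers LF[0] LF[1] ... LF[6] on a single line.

Answer: 4 6 1 2 5 3 0

Derivation:
Char counts: '$':1, 'a':1, 'd':2, 'e':1, 'l':1, 's':1
C (first-col start): C('$')=0, C('a')=1, C('d')=2, C('e')=4, C('l')=5, C('s')=6
L[0]='e': occ=0, LF[0]=C('e')+0=4+0=4
L[1]='s': occ=0, LF[1]=C('s')+0=6+0=6
L[2]='a': occ=0, LF[2]=C('a')+0=1+0=1
L[3]='d': occ=0, LF[3]=C('d')+0=2+0=2
L[4]='l': occ=0, LF[4]=C('l')+0=5+0=5
L[5]='d': occ=1, LF[5]=C('d')+1=2+1=3
L[6]='$': occ=0, LF[6]=C('$')+0=0+0=0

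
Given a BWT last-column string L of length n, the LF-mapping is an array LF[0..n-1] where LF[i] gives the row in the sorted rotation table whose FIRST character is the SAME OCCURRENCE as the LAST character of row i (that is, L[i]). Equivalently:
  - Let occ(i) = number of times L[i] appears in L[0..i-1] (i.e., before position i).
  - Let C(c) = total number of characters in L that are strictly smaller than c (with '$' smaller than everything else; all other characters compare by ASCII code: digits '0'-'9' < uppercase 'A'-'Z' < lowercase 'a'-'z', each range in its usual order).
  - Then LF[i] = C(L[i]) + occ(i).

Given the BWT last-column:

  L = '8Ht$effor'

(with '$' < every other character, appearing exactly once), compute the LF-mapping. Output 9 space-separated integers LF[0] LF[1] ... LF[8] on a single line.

Char counts: '$':1, '8':1, 'H':1, 'e':1, 'f':2, 'o':1, 'r':1, 't':1
C (first-col start): C('$')=0, C('8')=1, C('H')=2, C('e')=3, C('f')=4, C('o')=6, C('r')=7, C('t')=8
L[0]='8': occ=0, LF[0]=C('8')+0=1+0=1
L[1]='H': occ=0, LF[1]=C('H')+0=2+0=2
L[2]='t': occ=0, LF[2]=C('t')+0=8+0=8
L[3]='$': occ=0, LF[3]=C('$')+0=0+0=0
L[4]='e': occ=0, LF[4]=C('e')+0=3+0=3
L[5]='f': occ=0, LF[5]=C('f')+0=4+0=4
L[6]='f': occ=1, LF[6]=C('f')+1=4+1=5
L[7]='o': occ=0, LF[7]=C('o')+0=6+0=6
L[8]='r': occ=0, LF[8]=C('r')+0=7+0=7

Answer: 1 2 8 0 3 4 5 6 7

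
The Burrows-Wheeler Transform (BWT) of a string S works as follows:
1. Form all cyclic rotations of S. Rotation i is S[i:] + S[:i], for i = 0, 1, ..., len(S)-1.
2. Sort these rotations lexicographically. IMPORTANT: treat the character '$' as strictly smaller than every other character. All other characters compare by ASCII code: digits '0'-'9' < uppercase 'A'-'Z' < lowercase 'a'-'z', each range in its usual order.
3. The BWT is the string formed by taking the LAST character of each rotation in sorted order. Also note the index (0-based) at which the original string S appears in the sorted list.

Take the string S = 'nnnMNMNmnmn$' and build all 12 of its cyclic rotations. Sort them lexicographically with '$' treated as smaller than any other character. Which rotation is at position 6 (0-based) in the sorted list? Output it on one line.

All 12 rotations (rotation i = S[i:]+S[:i]):
  rot[0] = nnnMNMNmnmn$
  rot[1] = nnMNMNmnmn$n
  rot[2] = nMNMNmnmn$nn
  rot[3] = MNMNmnmn$nnn
  rot[4] = NMNmnmn$nnnM
  rot[5] = MNmnmn$nnnMN
  rot[6] = Nmnmn$nnnMNM
  rot[7] = mnmn$nnnMNMN
  rot[8] = nmn$nnnMNMNm
  rot[9] = mn$nnnMNMNmn
  rot[10] = n$nnnMNMNmnm
  rot[11] = $nnnMNMNmnmn
Sorted (with $ < everything):
  sorted[0] = $nnnMNMNmnmn
  sorted[1] = MNMNmnmn$nnn
  sorted[2] = MNmnmn$nnnMN
  sorted[3] = NMNmnmn$nnnM
  sorted[4] = Nmnmn$nnnMNM
  sorted[5] = mn$nnnMNMNmn
  sorted[6] = mnmn$nnnMNMN
  sorted[7] = n$nnnMNMNmnm
  sorted[8] = nMNMNmnmn$nn
  sorted[9] = nmn$nnnMNMNm
  sorted[10] = nnMNMNmnmn$n
  sorted[11] = nnnMNMNmnmn$
sorted[6] = mnmn$nnnMNMN

Answer: mnmn$nnnMNMN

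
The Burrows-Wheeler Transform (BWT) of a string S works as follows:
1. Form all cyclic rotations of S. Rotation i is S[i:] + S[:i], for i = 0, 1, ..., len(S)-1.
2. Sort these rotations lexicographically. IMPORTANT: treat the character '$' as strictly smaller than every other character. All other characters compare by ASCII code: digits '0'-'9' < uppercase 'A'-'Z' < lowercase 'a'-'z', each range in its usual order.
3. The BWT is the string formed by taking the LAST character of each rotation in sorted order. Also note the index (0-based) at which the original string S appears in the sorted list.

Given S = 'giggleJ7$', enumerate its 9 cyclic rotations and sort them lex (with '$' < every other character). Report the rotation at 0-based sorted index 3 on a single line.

All 9 rotations (rotation i = S[i:]+S[:i]):
  rot[0] = giggleJ7$
  rot[1] = iggleJ7$g
  rot[2] = ggleJ7$gi
  rot[3] = gleJ7$gig
  rot[4] = leJ7$gigg
  rot[5] = eJ7$giggl
  rot[6] = J7$giggle
  rot[7] = 7$giggleJ
  rot[8] = $giggleJ7
Sorted (with $ < everything):
  sorted[0] = $giggleJ7
  sorted[1] = 7$giggleJ
  sorted[2] = J7$giggle
  sorted[3] = eJ7$giggl
  sorted[4] = ggleJ7$gi
  sorted[5] = giggleJ7$
  sorted[6] = gleJ7$gig
  sorted[7] = iggleJ7$g
  sorted[8] = leJ7$gigg
sorted[3] = eJ7$giggl

Answer: eJ7$giggl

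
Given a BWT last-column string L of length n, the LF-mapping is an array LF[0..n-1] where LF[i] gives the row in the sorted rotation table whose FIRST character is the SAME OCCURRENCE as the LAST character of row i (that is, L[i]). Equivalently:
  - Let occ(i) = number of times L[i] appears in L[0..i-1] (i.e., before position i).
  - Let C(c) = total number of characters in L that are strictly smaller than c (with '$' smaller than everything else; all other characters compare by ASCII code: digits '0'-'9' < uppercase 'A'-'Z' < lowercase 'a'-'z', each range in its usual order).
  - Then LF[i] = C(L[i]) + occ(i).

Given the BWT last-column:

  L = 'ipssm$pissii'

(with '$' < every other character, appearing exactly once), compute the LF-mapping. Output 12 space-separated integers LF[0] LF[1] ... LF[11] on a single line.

Answer: 1 6 8 9 5 0 7 2 10 11 3 4

Derivation:
Char counts: '$':1, 'i':4, 'm':1, 'p':2, 's':4
C (first-col start): C('$')=0, C('i')=1, C('m')=5, C('p')=6, C('s')=8
L[0]='i': occ=0, LF[0]=C('i')+0=1+0=1
L[1]='p': occ=0, LF[1]=C('p')+0=6+0=6
L[2]='s': occ=0, LF[2]=C('s')+0=8+0=8
L[3]='s': occ=1, LF[3]=C('s')+1=8+1=9
L[4]='m': occ=0, LF[4]=C('m')+0=5+0=5
L[5]='$': occ=0, LF[5]=C('$')+0=0+0=0
L[6]='p': occ=1, LF[6]=C('p')+1=6+1=7
L[7]='i': occ=1, LF[7]=C('i')+1=1+1=2
L[8]='s': occ=2, LF[8]=C('s')+2=8+2=10
L[9]='s': occ=3, LF[9]=C('s')+3=8+3=11
L[10]='i': occ=2, LF[10]=C('i')+2=1+2=3
L[11]='i': occ=3, LF[11]=C('i')+3=1+3=4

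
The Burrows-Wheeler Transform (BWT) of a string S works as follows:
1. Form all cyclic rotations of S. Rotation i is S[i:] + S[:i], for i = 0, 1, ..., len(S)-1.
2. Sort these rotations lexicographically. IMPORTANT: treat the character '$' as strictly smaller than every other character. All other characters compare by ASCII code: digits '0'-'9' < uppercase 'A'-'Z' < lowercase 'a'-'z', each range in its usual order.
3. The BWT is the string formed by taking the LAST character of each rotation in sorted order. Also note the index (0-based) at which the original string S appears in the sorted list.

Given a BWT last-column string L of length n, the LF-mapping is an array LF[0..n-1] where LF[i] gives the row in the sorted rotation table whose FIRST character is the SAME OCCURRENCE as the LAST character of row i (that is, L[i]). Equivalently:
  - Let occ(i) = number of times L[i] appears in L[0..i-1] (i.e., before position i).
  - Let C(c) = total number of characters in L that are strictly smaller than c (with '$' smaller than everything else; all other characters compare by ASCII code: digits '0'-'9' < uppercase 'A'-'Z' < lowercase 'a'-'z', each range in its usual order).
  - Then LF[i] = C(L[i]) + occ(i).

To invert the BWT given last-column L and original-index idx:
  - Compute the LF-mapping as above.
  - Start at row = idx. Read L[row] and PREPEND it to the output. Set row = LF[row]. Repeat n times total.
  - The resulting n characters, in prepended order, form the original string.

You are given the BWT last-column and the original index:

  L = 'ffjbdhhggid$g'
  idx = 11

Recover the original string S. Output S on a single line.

LF mapping: 4 5 12 1 2 9 10 6 7 11 3 0 8
Walk LF starting at row 11, prepending L[row]:
  step 1: row=11, L[11]='$', prepend. Next row=LF[11]=0
  step 2: row=0, L[0]='f', prepend. Next row=LF[0]=4
  step 3: row=4, L[4]='d', prepend. Next row=LF[4]=2
  step 4: row=2, L[2]='j', prepend. Next row=LF[2]=12
  step 5: row=12, L[12]='g', prepend. Next row=LF[12]=8
  step 6: row=8, L[8]='g', prepend. Next row=LF[8]=7
  step 7: row=7, L[7]='g', prepend. Next row=LF[7]=6
  step 8: row=6, L[6]='h', prepend. Next row=LF[6]=10
  step 9: row=10, L[10]='d', prepend. Next row=LF[10]=3
  step 10: row=3, L[3]='b', prepend. Next row=LF[3]=1
  step 11: row=1, L[1]='f', prepend. Next row=LF[1]=5
  step 12: row=5, L[5]='h', prepend. Next row=LF[5]=9
  step 13: row=9, L[9]='i', prepend. Next row=LF[9]=11
Reversed output: ihfbdhgggjdf$

Answer: ihfbdhgggjdf$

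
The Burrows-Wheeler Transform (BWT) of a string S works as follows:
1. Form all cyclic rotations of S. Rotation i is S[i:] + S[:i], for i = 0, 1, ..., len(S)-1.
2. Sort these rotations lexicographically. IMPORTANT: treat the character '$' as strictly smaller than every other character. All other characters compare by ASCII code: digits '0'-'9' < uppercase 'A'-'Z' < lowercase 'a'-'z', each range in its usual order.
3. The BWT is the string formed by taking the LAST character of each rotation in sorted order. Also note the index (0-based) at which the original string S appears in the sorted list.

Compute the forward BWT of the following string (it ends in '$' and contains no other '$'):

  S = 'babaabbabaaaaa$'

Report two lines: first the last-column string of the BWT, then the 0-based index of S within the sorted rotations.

All 15 rotations (rotation i = S[i:]+S[:i]):
  rot[0] = babaabbabaaaaa$
  rot[1] = abaabbabaaaaa$b
  rot[2] = baabbabaaaaa$ba
  rot[3] = aabbabaaaaa$bab
  rot[4] = abbabaaaaa$baba
  rot[5] = bbabaaaaa$babaa
  rot[6] = babaaaaa$babaab
  rot[7] = abaaaaa$babaabb
  rot[8] = baaaaa$babaabba
  rot[9] = aaaaa$babaabbab
  rot[10] = aaaa$babaabbaba
  rot[11] = aaa$babaabbabaa
  rot[12] = aa$babaabbabaaa
  rot[13] = a$babaabbabaaaa
  rot[14] = $babaabbabaaaaa
Sorted (with $ < everything):
  sorted[0] = $babaabbabaaaaa  (last char: 'a')
  sorted[1] = a$babaabbabaaaa  (last char: 'a')
  sorted[2] = aa$babaabbabaaa  (last char: 'a')
  sorted[3] = aaa$babaabbabaa  (last char: 'a')
  sorted[4] = aaaa$babaabbaba  (last char: 'a')
  sorted[5] = aaaaa$babaabbab  (last char: 'b')
  sorted[6] = aabbabaaaaa$bab  (last char: 'b')
  sorted[7] = abaaaaa$babaabb  (last char: 'b')
  sorted[8] = abaabbabaaaaa$b  (last char: 'b')
  sorted[9] = abbabaaaaa$baba  (last char: 'a')
  sorted[10] = baaaaa$babaabba  (last char: 'a')
  sorted[11] = baabbabaaaaa$ba  (last char: 'a')
  sorted[12] = babaaaaa$babaab  (last char: 'b')
  sorted[13] = babaabbabaaaaa$  (last char: '$')
  sorted[14] = bbabaaaaa$babaa  (last char: 'a')
Last column: aaaaabbbbaaab$a
Original string S is at sorted index 13

Answer: aaaaabbbbaaab$a
13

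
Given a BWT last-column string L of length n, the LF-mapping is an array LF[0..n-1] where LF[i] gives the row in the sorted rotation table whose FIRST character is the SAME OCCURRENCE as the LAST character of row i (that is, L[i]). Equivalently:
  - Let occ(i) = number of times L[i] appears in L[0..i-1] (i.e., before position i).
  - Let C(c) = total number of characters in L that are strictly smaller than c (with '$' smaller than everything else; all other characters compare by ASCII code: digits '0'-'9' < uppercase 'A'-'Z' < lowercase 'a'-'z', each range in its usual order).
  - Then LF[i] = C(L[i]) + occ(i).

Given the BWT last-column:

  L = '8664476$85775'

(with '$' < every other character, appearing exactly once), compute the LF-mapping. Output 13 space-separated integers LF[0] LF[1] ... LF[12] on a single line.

Answer: 11 5 6 1 2 8 7 0 12 3 9 10 4

Derivation:
Char counts: '$':1, '4':2, '5':2, '6':3, '7':3, '8':2
C (first-col start): C('$')=0, C('4')=1, C('5')=3, C('6')=5, C('7')=8, C('8')=11
L[0]='8': occ=0, LF[0]=C('8')+0=11+0=11
L[1]='6': occ=0, LF[1]=C('6')+0=5+0=5
L[2]='6': occ=1, LF[2]=C('6')+1=5+1=6
L[3]='4': occ=0, LF[3]=C('4')+0=1+0=1
L[4]='4': occ=1, LF[4]=C('4')+1=1+1=2
L[5]='7': occ=0, LF[5]=C('7')+0=8+0=8
L[6]='6': occ=2, LF[6]=C('6')+2=5+2=7
L[7]='$': occ=0, LF[7]=C('$')+0=0+0=0
L[8]='8': occ=1, LF[8]=C('8')+1=11+1=12
L[9]='5': occ=0, LF[9]=C('5')+0=3+0=3
L[10]='7': occ=1, LF[10]=C('7')+1=8+1=9
L[11]='7': occ=2, LF[11]=C('7')+2=8+2=10
L[12]='5': occ=1, LF[12]=C('5')+1=3+1=4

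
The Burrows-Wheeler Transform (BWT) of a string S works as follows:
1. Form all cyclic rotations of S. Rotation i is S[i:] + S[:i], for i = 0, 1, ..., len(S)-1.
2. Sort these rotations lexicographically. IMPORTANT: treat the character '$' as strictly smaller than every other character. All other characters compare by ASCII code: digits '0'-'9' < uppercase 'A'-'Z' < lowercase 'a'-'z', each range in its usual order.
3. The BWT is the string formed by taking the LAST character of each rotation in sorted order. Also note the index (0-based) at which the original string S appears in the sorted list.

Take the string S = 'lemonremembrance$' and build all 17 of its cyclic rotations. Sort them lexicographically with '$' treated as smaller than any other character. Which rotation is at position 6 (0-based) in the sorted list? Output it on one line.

Answer: emembrance$lemonr

Derivation:
All 17 rotations (rotation i = S[i:]+S[:i]):
  rot[0] = lemonremembrance$
  rot[1] = emonremembrance$l
  rot[2] = monremembrance$le
  rot[3] = onremembrance$lem
  rot[4] = nremembrance$lemo
  rot[5] = remembrance$lemon
  rot[6] = emembrance$lemonr
  rot[7] = membrance$lemonre
  rot[8] = embrance$lemonrem
  rot[9] = mbrance$lemonreme
  rot[10] = brance$lemonremem
  rot[11] = rance$lemonrememb
  rot[12] = ance$lemonremembr
  rot[13] = nce$lemonremembra
  rot[14] = ce$lemonremembran
  rot[15] = e$lemonremembranc
  rot[16] = $lemonremembrance
Sorted (with $ < everything):
  sorted[0] = $lemonremembrance
  sorted[1] = ance$lemonremembr
  sorted[2] = brance$lemonremem
  sorted[3] = ce$lemonremembran
  sorted[4] = e$lemonremembranc
  sorted[5] = embrance$lemonrem
  sorted[6] = emembrance$lemonr
  sorted[7] = emonremembrance$l
  sorted[8] = lemonremembrance$
  sorted[9] = mbrance$lemonreme
  sorted[10] = membrance$lemonre
  sorted[11] = monremembrance$le
  sorted[12] = nce$lemonremembra
  sorted[13] = nremembrance$lemo
  sorted[14] = onremembrance$lem
  sorted[15] = rance$lemonrememb
  sorted[16] = remembrance$lemon
sorted[6] = emembrance$lemonr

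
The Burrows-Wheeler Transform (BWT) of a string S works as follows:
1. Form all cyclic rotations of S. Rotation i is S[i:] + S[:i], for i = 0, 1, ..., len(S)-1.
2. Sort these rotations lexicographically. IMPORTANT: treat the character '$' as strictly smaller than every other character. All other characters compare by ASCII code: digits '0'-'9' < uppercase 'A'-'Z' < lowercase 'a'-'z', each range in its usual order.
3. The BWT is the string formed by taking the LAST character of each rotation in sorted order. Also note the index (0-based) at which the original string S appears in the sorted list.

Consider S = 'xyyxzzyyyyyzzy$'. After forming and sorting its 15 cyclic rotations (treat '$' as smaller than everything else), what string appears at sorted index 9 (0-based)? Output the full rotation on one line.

Answer: yyzzy$xyyxzzyyy

Derivation:
All 15 rotations (rotation i = S[i:]+S[:i]):
  rot[0] = xyyxzzyyyyyzzy$
  rot[1] = yyxzzyyyyyzzy$x
  rot[2] = yxzzyyyyyzzy$xy
  rot[3] = xzzyyyyyzzy$xyy
  rot[4] = zzyyyyyzzy$xyyx
  rot[5] = zyyyyyzzy$xyyxz
  rot[6] = yyyyyzzy$xyyxzz
  rot[7] = yyyyzzy$xyyxzzy
  rot[8] = yyyzzy$xyyxzzyy
  rot[9] = yyzzy$xyyxzzyyy
  rot[10] = yzzy$xyyxzzyyyy
  rot[11] = zzy$xyyxzzyyyyy
  rot[12] = zy$xyyxzzyyyyyz
  rot[13] = y$xyyxzzyyyyyzz
  rot[14] = $xyyxzzyyyyyzzy
Sorted (with $ < everything):
  sorted[0] = $xyyxzzyyyyyzzy
  sorted[1] = xyyxzzyyyyyzzy$
  sorted[2] = xzzyyyyyzzy$xyy
  sorted[3] = y$xyyxzzyyyyyzz
  sorted[4] = yxzzyyyyyzzy$xy
  sorted[5] = yyxzzyyyyyzzy$x
  sorted[6] = yyyyyzzy$xyyxzz
  sorted[7] = yyyyzzy$xyyxzzy
  sorted[8] = yyyzzy$xyyxzzyy
  sorted[9] = yyzzy$xyyxzzyyy
  sorted[10] = yzzy$xyyxzzyyyy
  sorted[11] = zy$xyyxzzyyyyyz
  sorted[12] = zyyyyyzzy$xyyxz
  sorted[13] = zzy$xyyxzzyyyyy
  sorted[14] = zzyyyyyzzy$xyyx
sorted[9] = yyzzy$xyyxzzyyy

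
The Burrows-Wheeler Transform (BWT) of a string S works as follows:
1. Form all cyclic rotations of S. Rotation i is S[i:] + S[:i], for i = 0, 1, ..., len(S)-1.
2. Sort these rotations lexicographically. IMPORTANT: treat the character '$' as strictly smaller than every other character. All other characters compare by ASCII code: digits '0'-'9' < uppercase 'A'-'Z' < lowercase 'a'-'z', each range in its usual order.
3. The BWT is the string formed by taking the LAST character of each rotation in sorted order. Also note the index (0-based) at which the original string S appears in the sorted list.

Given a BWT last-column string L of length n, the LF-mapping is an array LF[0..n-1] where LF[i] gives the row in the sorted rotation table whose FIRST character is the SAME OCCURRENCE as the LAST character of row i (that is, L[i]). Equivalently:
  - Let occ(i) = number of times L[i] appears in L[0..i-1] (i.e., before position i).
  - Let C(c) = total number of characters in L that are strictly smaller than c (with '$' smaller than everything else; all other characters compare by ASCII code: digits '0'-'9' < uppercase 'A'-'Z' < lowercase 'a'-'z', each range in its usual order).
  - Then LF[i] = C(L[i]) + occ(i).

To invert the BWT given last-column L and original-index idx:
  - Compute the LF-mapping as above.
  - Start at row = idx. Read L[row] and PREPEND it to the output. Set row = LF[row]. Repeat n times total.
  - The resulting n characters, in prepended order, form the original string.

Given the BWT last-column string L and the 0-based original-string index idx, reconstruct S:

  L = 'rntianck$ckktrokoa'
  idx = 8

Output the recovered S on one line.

Answer: knickknackrotator$

Derivation:
LF mapping: 14 10 16 5 1 11 3 6 0 4 7 8 17 15 12 9 13 2
Walk LF starting at row 8, prepending L[row]:
  step 1: row=8, L[8]='$', prepend. Next row=LF[8]=0
  step 2: row=0, L[0]='r', prepend. Next row=LF[0]=14
  step 3: row=14, L[14]='o', prepend. Next row=LF[14]=12
  step 4: row=12, L[12]='t', prepend. Next row=LF[12]=17
  step 5: row=17, L[17]='a', prepend. Next row=LF[17]=2
  step 6: row=2, L[2]='t', prepend. Next row=LF[2]=16
  step 7: row=16, L[16]='o', prepend. Next row=LF[16]=13
  step 8: row=13, L[13]='r', prepend. Next row=LF[13]=15
  step 9: row=15, L[15]='k', prepend. Next row=LF[15]=9
  step 10: row=9, L[9]='c', prepend. Next row=LF[9]=4
  step 11: row=4, L[4]='a', prepend. Next row=LF[4]=1
  step 12: row=1, L[1]='n', prepend. Next row=LF[1]=10
  step 13: row=10, L[10]='k', prepend. Next row=LF[10]=7
  step 14: row=7, L[7]='k', prepend. Next row=LF[7]=6
  step 15: row=6, L[6]='c', prepend. Next row=LF[6]=3
  step 16: row=3, L[3]='i', prepend. Next row=LF[3]=5
  step 17: row=5, L[5]='n', prepend. Next row=LF[5]=11
  step 18: row=11, L[11]='k', prepend. Next row=LF[11]=8
Reversed output: knickknackrotator$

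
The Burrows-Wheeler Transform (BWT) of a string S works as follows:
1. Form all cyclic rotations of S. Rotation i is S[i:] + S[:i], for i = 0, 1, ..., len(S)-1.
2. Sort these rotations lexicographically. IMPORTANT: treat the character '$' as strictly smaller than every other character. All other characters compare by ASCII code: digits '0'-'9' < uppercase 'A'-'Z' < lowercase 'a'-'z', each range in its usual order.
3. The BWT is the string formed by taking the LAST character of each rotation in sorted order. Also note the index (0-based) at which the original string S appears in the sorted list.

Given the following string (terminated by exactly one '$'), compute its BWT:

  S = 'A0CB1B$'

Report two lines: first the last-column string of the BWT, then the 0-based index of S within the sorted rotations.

All 7 rotations (rotation i = S[i:]+S[:i]):
  rot[0] = A0CB1B$
  rot[1] = 0CB1B$A
  rot[2] = CB1B$A0
  rot[3] = B1B$A0C
  rot[4] = 1B$A0CB
  rot[5] = B$A0CB1
  rot[6] = $A0CB1B
Sorted (with $ < everything):
  sorted[0] = $A0CB1B  (last char: 'B')
  sorted[1] = 0CB1B$A  (last char: 'A')
  sorted[2] = 1B$A0CB  (last char: 'B')
  sorted[3] = A0CB1B$  (last char: '$')
  sorted[4] = B$A0CB1  (last char: '1')
  sorted[5] = B1B$A0C  (last char: 'C')
  sorted[6] = CB1B$A0  (last char: '0')
Last column: BAB$1C0
Original string S is at sorted index 3

Answer: BAB$1C0
3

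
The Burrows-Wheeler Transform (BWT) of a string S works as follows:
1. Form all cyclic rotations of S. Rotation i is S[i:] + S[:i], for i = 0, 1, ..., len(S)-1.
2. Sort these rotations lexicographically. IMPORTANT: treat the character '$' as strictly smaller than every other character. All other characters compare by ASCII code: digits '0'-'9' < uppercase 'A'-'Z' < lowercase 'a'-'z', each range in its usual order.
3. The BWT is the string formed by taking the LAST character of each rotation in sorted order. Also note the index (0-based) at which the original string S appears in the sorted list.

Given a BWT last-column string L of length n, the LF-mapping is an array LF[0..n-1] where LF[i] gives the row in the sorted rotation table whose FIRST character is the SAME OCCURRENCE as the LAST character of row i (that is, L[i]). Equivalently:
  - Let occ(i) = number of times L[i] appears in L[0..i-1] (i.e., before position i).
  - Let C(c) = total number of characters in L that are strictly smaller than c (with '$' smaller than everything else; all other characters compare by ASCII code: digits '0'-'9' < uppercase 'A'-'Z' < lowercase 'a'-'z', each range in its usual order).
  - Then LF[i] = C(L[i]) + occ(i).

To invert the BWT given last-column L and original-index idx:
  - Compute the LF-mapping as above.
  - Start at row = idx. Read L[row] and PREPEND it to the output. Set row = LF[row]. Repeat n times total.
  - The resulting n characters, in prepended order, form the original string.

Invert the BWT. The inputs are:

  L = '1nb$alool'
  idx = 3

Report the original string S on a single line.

LF mapping: 1 6 3 0 2 4 7 8 5
Walk LF starting at row 3, prepending L[row]:
  step 1: row=3, L[3]='$', prepend. Next row=LF[3]=0
  step 2: row=0, L[0]='1', prepend. Next row=LF[0]=1
  step 3: row=1, L[1]='n', prepend. Next row=LF[1]=6
  step 4: row=6, L[6]='o', prepend. Next row=LF[6]=7
  step 5: row=7, L[7]='o', prepend. Next row=LF[7]=8
  step 6: row=8, L[8]='l', prepend. Next row=LF[8]=5
  step 7: row=5, L[5]='l', prepend. Next row=LF[5]=4
  step 8: row=4, L[4]='a', prepend. Next row=LF[4]=2
  step 9: row=2, L[2]='b', prepend. Next row=LF[2]=3
Reversed output: balloon1$

Answer: balloon1$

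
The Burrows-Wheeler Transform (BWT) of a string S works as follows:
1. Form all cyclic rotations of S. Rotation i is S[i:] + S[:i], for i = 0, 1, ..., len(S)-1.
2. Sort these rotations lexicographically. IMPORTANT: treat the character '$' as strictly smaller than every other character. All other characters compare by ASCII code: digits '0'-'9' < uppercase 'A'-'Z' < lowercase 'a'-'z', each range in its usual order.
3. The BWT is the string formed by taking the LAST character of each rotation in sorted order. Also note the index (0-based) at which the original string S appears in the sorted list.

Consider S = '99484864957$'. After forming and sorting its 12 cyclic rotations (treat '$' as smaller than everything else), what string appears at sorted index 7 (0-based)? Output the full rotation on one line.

Answer: 84864957$994

Derivation:
All 12 rotations (rotation i = S[i:]+S[:i]):
  rot[0] = 99484864957$
  rot[1] = 9484864957$9
  rot[2] = 484864957$99
  rot[3] = 84864957$994
  rot[4] = 4864957$9948
  rot[5] = 864957$99484
  rot[6] = 64957$994848
  rot[7] = 4957$9948486
  rot[8] = 957$99484864
  rot[9] = 57$994848649
  rot[10] = 7$9948486495
  rot[11] = $99484864957
Sorted (with $ < everything):
  sorted[0] = $99484864957
  sorted[1] = 484864957$99
  sorted[2] = 4864957$9948
  sorted[3] = 4957$9948486
  sorted[4] = 57$994848649
  sorted[5] = 64957$994848
  sorted[6] = 7$9948486495
  sorted[7] = 84864957$994
  sorted[8] = 864957$99484
  sorted[9] = 9484864957$9
  sorted[10] = 957$99484864
  sorted[11] = 99484864957$
sorted[7] = 84864957$994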